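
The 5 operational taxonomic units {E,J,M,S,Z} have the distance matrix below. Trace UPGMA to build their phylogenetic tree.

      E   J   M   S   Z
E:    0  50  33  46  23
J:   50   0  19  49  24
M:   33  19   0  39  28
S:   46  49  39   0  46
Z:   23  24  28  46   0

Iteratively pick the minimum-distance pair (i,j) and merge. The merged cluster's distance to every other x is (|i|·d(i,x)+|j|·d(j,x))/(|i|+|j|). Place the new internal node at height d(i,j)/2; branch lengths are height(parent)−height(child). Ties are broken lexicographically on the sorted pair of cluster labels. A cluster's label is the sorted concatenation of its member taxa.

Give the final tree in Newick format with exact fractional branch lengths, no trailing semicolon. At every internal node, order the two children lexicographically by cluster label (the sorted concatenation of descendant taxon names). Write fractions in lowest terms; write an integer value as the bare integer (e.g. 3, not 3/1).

(((E:23/2,Z:23/2):43/8,(J:19/2,M:19/2):59/8):45/8,S:45/2)

iteration 1: select J,M (d=19); attach at lengths (19/2, 19/2); label the merged cluster JM
  updated: d(E,JM)=83/2, d(JM,S)=44, d(JM,Z)=26
iteration 2: select E,Z (d=23); attach at lengths (23/2, 23/2); label the merged cluster EZ
  updated: d(EZ,JM)=135/4, d(EZ,S)=46
iteration 3: select EZ,JM (d=135/4); attach at lengths (43/8, 59/8); label the merged cluster EJMZ
  updated: d(EJMZ,S)=45
iteration 4: select EJMZ,S (d=45); attach at lengths (45/8, 45/2); label the merged cluster EJMSZ
final tree: (((E:23/2,Z:23/2):43/8,(J:19/2,M:19/2):59/8):45/8,S:45/2)
total length: 663/8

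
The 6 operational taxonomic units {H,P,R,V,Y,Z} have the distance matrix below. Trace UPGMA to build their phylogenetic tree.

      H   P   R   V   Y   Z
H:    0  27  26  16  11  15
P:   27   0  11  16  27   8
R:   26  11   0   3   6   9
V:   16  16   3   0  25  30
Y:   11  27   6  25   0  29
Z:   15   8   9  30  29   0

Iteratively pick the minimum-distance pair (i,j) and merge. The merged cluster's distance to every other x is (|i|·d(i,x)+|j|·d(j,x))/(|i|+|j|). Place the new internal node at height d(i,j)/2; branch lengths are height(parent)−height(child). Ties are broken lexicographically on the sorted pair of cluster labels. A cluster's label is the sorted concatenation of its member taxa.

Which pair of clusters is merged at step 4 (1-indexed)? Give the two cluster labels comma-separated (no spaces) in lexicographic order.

step 1: merge (R,V) at d=3; branch lengths R→3/2, V→3/2; new cluster RV
  updated: d(H,RV)=21, d(P,RV)=27/2, d(RV,Y)=31/2, d(RV,Z)=39/2
step 2: merge (P,Z) at d=8; branch lengths P→4, Z→4; new cluster PZ
  updated: d(H,PZ)=21, d(PZ,RV)=33/2, d(PZ,Y)=28
step 3: merge (H,Y) at d=11; branch lengths H→11/2, Y→11/2; new cluster HY
  updated: d(HY,PZ)=49/2, d(HY,RV)=73/4
step 4: merge (PZ,RV) at d=33/2; branch lengths PZ→17/4, RV→27/4; new cluster PRVZ
  updated: d(HY,PRVZ)=171/8
step 5: merge (HY,PRVZ) at d=171/8; branch lengths HY→83/16, PRVZ→39/16; new cluster HPRVYZ
final tree: ((H:11/2,Y:11/2):83/16,((P:4,Z:4):17/4,(R:3/2,V:3/2):27/4):39/16)
total length: 325/8

PZ,RV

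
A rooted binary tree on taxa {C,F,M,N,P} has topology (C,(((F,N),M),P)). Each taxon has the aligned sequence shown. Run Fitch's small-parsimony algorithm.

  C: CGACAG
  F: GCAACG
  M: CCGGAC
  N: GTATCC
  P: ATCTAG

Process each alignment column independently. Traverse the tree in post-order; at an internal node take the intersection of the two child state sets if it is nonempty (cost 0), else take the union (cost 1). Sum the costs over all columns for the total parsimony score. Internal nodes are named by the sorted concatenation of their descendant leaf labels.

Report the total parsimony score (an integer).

13

[col 0] FN: children F:{G}, N:{G} ∩→ {G}; cost 0
[col 0] FMN: children FN:{G}, M:{C} ∪→ {C,G}; cost 1
[col 0] FMNP: children FMN:{C,G}, P:{A} ∪→ {A,C,G}; cost 1
[col 0] CFMNP: children C:{C}, FMNP:{A,C,G} ∩→ {C}; cost 0
[col 1] FN: children F:{C}, N:{T} ∪→ {C,T}; cost 1
[col 1] FMN: children FN:{C,T}, M:{C} ∩→ {C}; cost 0
[col 1] FMNP: children FMN:{C}, P:{T} ∪→ {C,T}; cost 1
[col 1] CFMNP: children C:{G}, FMNP:{C,T} ∪→ {C,G,T}; cost 1
[col 2] FN: children F:{A}, N:{A} ∩→ {A}; cost 0
[col 2] FMN: children FN:{A}, M:{G} ∪→ {A,G}; cost 1
[col 2] FMNP: children FMN:{A,G}, P:{C} ∪→ {A,C,G}; cost 1
[col 2] CFMNP: children C:{A}, FMNP:{A,C,G} ∩→ {A}; cost 0
[col 3] FN: children F:{A}, N:{T} ∪→ {A,T}; cost 1
[col 3] FMN: children FN:{A,T}, M:{G} ∪→ {A,G,T}; cost 1
[col 3] FMNP: children FMN:{A,G,T}, P:{T} ∩→ {T}; cost 0
[col 3] CFMNP: children C:{C}, FMNP:{T} ∪→ {C,T}; cost 1
[col 4] FN: children F:{C}, N:{C} ∩→ {C}; cost 0
[col 4] FMN: children FN:{C}, M:{A} ∪→ {A,C}; cost 1
[col 4] FMNP: children FMN:{A,C}, P:{A} ∩→ {A}; cost 0
[col 4] CFMNP: children C:{A}, FMNP:{A} ∩→ {A}; cost 0
[col 5] FN: children F:{G}, N:{C} ∪→ {C,G}; cost 1
[col 5] FMN: children FN:{C,G}, M:{C} ∩→ {C}; cost 0
[col 5] FMNP: children FMN:{C}, P:{G} ∪→ {C,G}; cost 1
[col 5] CFMNP: children C:{G}, FMNP:{C,G} ∩→ {G}; cost 0
per-site changes: [2, 3, 2, 3, 1, 2]; total = 13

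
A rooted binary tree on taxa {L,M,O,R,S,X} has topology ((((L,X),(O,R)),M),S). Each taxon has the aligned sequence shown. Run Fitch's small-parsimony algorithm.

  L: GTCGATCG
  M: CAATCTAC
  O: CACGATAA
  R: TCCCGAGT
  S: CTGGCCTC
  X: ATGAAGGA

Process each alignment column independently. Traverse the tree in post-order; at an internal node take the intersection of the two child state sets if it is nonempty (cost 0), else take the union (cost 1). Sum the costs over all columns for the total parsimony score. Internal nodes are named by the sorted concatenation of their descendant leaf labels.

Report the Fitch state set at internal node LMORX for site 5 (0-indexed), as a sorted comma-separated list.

T

site 0, node LX: L={G} ∪ X={A} → {A,G} (+1)
site 0, node OR: O={C} ∪ R={T} → {C,T} (+1)
site 0, node LORX: LX={A,G} ∪ OR={C,T} → {A,C,G,T} (+1)
site 0, node LMORX: LORX={A,C,G,T} ∩ M={C} → {C} (+0)
site 0, node LMORSX: LMORX={C} ∩ S={C} → {C} (+0)
site 1, node LX: L={T} ∩ X={T} → {T} (+0)
site 1, node OR: O={A} ∪ R={C} → {A,C} (+1)
site 1, node LORX: LX={T} ∪ OR={A,C} → {A,C,T} (+1)
site 1, node LMORX: LORX={A,C,T} ∩ M={A} → {A} (+0)
site 1, node LMORSX: LMORX={A} ∪ S={T} → {A,T} (+1)
site 2, node LX: L={C} ∪ X={G} → {C,G} (+1)
site 2, node OR: O={C} ∩ R={C} → {C} (+0)
site 2, node LORX: LX={C,G} ∩ OR={C} → {C} (+0)
site 2, node LMORX: LORX={C} ∪ M={A} → {A,C} (+1)
site 2, node LMORSX: LMORX={A,C} ∪ S={G} → {A,C,G} (+1)
site 3, node LX: L={G} ∪ X={A} → {A,G} (+1)
site 3, node OR: O={G} ∪ R={C} → {C,G} (+1)
site 3, node LORX: LX={A,G} ∩ OR={C,G} → {G} (+0)
site 3, node LMORX: LORX={G} ∪ M={T} → {G,T} (+1)
site 3, node LMORSX: LMORX={G,T} ∩ S={G} → {G} (+0)
site 4, node LX: L={A} ∩ X={A} → {A} (+0)
site 4, node OR: O={A} ∪ R={G} → {A,G} (+1)
site 4, node LORX: LX={A} ∩ OR={A,G} → {A} (+0)
site 4, node LMORX: LORX={A} ∪ M={C} → {A,C} (+1)
site 4, node LMORSX: LMORX={A,C} ∩ S={C} → {C} (+0)
site 5, node LX: L={T} ∪ X={G} → {G,T} (+1)
site 5, node OR: O={T} ∪ R={A} → {A,T} (+1)
site 5, node LORX: LX={G,T} ∩ OR={A,T} → {T} (+0)
site 5, node LMORX: LORX={T} ∩ M={T} → {T} (+0)
site 5, node LMORSX: LMORX={T} ∪ S={C} → {C,T} (+1)
site 6, node LX: L={C} ∪ X={G} → {C,G} (+1)
site 6, node OR: O={A} ∪ R={G} → {A,G} (+1)
site 6, node LORX: LX={C,G} ∩ OR={A,G} → {G} (+0)
site 6, node LMORX: LORX={G} ∪ M={A} → {A,G} (+1)
site 6, node LMORSX: LMORX={A,G} ∪ S={T} → {A,G,T} (+1)
site 7, node LX: L={G} ∪ X={A} → {A,G} (+1)
site 7, node OR: O={A} ∪ R={T} → {A,T} (+1)
site 7, node LORX: LX={A,G} ∩ OR={A,T} → {A} (+0)
site 7, node LMORX: LORX={A} ∪ M={C} → {A,C} (+1)
site 7, node LMORSX: LMORX={A,C} ∩ S={C} → {C} (+0)
per-site changes: [3, 3, 3, 3, 2, 3, 4, 3]; total = 24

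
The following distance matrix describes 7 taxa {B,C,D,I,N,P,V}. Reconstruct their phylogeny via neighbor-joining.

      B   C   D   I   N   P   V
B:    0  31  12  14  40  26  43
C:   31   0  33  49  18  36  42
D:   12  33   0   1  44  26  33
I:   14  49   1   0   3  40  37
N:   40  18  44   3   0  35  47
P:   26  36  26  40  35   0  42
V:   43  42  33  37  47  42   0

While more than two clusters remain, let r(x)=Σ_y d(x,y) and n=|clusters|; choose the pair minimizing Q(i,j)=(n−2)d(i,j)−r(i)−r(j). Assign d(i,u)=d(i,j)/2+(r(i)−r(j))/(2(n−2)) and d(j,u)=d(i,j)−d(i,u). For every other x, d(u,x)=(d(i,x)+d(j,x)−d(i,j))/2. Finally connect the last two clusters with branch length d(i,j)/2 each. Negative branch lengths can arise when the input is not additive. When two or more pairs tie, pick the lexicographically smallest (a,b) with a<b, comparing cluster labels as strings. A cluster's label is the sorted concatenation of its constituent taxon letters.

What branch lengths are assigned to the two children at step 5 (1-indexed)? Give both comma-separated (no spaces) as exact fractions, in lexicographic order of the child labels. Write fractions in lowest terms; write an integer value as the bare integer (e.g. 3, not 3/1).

13/16,283/16

step 1: merge (I,N) at d=3, Q=-316; branch lengths I→-14/5, N→29/5; new cluster IN
  updated: d(B,IN)=51/2, d(C,IN)=32, d(D,IN)=21, d(IN,P)=36, d(IN,V)=81/2
step 2: merge (B,D) at d=12, Q=-429/2; branch lengths B→121/16, D→71/16; new cluster BD
  updated: d(BD,C)=26, d(BD,IN)=69/4, d(BD,P)=20, d(BD,V)=32
step 3: merge (BD,IN) at d=69/4, Q=-677/4; branch lengths BD→85/24, IN→329/24; new cluster BDIN
  updated: d(BDIN,C)=163/8, d(BDIN,P)=155/8, d(BDIN,V)=221/8
step 4: merge (BDIN,P) at d=155/8, Q=-126; branch lengths BDIN→35/16, P→275/16; new cluster BDINP
  updated: d(BDINP,C)=37/2, d(BDINP,V)=201/8
step 5: merge (BDINP,C) at d=37/2, Q=-685/8; branch lengths BDINP→13/16, C→283/16; new cluster BCDINP
  updated: d(BCDINP,V)=389/16
step 6: merge (BCDINP,V) at d=389/16; branch lengths BCDINP→389/32, V→389/32; new cluster BCDINPV
final tree: (((((B:121/16,D:71/16):85/24,(I:-14/5,N:29/5):329/24):35/16,P:275/16):13/16,C:283/16):389/32,V:389/32)
total length: 1511/16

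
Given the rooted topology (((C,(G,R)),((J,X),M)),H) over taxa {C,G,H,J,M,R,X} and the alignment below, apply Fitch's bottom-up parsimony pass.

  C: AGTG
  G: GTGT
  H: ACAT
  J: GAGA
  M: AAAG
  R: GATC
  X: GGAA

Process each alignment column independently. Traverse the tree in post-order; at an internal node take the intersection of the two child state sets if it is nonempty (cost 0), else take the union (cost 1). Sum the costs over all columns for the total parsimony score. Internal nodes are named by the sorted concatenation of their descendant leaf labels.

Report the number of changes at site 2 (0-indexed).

site 0, node GR: G={G} ∩ R={G} → {G} (+0)
site 0, node CGR: C={A} ∪ GR={G} → {A,G} (+1)
site 0, node JX: J={G} ∩ X={G} → {G} (+0)
site 0, node JMX: JX={G} ∪ M={A} → {A,G} (+1)
site 0, node CGJMRX: CGR={A,G} ∩ JMX={A,G} → {A,G} (+0)
site 0, node CGHJMRX: CGJMRX={A,G} ∩ H={A} → {A} (+0)
site 1, node GR: G={T} ∪ R={A} → {A,T} (+1)
site 1, node CGR: C={G} ∪ GR={A,T} → {A,G,T} (+1)
site 1, node JX: J={A} ∪ X={G} → {A,G} (+1)
site 1, node JMX: JX={A,G} ∩ M={A} → {A} (+0)
site 1, node CGJMRX: CGR={A,G,T} ∩ JMX={A} → {A} (+0)
site 1, node CGHJMRX: CGJMRX={A} ∪ H={C} → {A,C} (+1)
site 2, node GR: G={G} ∪ R={T} → {G,T} (+1)
site 2, node CGR: C={T} ∩ GR={G,T} → {T} (+0)
site 2, node JX: J={G} ∪ X={A} → {A,G} (+1)
site 2, node JMX: JX={A,G} ∩ M={A} → {A} (+0)
site 2, node CGJMRX: CGR={T} ∪ JMX={A} → {A,T} (+1)
site 2, node CGHJMRX: CGJMRX={A,T} ∩ H={A} → {A} (+0)
site 3, node GR: G={T} ∪ R={C} → {C,T} (+1)
site 3, node CGR: C={G} ∪ GR={C,T} → {C,G,T} (+1)
site 3, node JX: J={A} ∩ X={A} → {A} (+0)
site 3, node JMX: JX={A} ∪ M={G} → {A,G} (+1)
site 3, node CGJMRX: CGR={C,G,T} ∩ JMX={A,G} → {G} (+0)
site 3, node CGHJMRX: CGJMRX={G} ∪ H={T} → {G,T} (+1)
per-site changes: [2, 4, 3, 4]; total = 13

3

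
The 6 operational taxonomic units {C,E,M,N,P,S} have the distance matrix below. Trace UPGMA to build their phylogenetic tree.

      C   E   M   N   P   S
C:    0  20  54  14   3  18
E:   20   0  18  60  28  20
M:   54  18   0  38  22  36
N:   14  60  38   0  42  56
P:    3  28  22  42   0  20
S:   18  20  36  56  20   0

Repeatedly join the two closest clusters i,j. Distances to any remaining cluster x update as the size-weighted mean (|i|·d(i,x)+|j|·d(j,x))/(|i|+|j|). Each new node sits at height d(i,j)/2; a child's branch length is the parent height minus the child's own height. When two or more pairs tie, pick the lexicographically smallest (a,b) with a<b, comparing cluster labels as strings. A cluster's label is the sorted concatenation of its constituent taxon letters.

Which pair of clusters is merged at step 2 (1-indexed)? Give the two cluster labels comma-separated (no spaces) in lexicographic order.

E,M

1. join C+P (d=3) ⇒ CP; edges |C|=3/2, |P|=3/2
  updated: d(CP,E)=24, d(CP,M)=38, d(CP,N)=28, d(CP,S)=19
2. join E+M (d=18) ⇒ EM; edges |E|=9, |M|=9
  updated: d(CP,EM)=31, d(EM,N)=49, d(EM,S)=28
3. join CP+S (d=19) ⇒ CPS; edges |CP|=8, |S|=19/2
  updated: d(CPS,EM)=30, d(CPS,N)=112/3
4. join CPS+EM (d=30) ⇒ CEMPS; edges |CPS|=11/2, |EM|=6
  updated: d(CEMPS,N)=42
5. join CEMPS+N (d=42) ⇒ CEMNPS; edges |CEMPS|=6, |N|=21
final tree: ((((C:3/2,P:3/2):8,S:19/2):11/2,(E:9,M:9):6):6,N:21)
total length: 77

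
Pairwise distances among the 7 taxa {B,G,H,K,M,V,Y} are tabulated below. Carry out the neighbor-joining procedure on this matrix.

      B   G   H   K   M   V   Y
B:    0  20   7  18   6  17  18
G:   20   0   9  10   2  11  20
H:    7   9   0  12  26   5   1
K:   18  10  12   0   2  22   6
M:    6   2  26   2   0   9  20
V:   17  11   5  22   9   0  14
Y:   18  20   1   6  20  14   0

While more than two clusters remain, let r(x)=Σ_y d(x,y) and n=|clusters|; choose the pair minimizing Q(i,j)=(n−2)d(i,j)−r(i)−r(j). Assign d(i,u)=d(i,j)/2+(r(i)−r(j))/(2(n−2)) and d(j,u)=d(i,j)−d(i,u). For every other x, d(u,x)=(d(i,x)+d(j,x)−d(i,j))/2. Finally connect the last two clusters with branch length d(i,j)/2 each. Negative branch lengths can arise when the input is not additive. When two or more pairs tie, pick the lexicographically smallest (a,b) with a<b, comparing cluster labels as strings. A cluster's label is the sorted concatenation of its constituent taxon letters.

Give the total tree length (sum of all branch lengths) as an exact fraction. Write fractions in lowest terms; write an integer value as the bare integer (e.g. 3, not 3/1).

127/4

iteration 1: select H,Y (d=1, Q=-134); attach at lengths (-7/5, 12/5); label the merged cluster HY
  updated: d(B,HY)=12, d(G,HY)=14, d(HY,K)=17/2, d(HY,M)=45/2, d(HY,V)=9
iteration 2: select HY,V (d=9, Q=-98); attach at lengths (17/4, 19/4); label the merged cluster HVY
  updated: d(B,HVY)=10, d(G,HVY)=8, d(HVY,K)=43/4, d(HVY,M)=45/4
iteration 3: select B,HVY (d=10, Q=-64); attach at lengths (22/3, 8/3); label the merged cluster BHVY
  updated: d(BHVY,G)=9, d(BHVY,K)=75/8, d(BHVY,M)=29/8
iteration 4: select BHVY,G (d=9, Q=-25); attach at lengths (19/4, 17/4); label the merged cluster BGHVY
  updated: d(BGHVY,K)=83/16, d(BGHVY,M)=-27/16
iteration 5: select BGHVY,K (d=83/16, Q=-11/2); attach at lengths (3/4, 71/16); label the merged cluster BGHKVY
  updated: d(BGHKVY,M)=-39/16
iteration 6: select BGHKVY,M (d=-39/16); attach at lengths (-39/32, -39/32); label the merged cluster BGHKMVY
final tree: ((((B:22/3,((H:-7/5,Y:12/5):17/4,V:19/4):8/3):19/4,G:17/4):3/4,K:71/16):-39/32,M:-39/32)
total length: 127/4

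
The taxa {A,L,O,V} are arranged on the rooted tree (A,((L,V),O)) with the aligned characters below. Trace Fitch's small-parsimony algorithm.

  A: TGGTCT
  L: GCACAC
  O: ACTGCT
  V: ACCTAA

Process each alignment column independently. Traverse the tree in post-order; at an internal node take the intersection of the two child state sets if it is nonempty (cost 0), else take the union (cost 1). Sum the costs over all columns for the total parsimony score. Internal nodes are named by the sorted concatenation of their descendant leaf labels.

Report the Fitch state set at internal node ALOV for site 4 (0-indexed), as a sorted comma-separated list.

C

site 0, node LV: L={G} ∪ V={A} → {A,G} (+1)
site 0, node LOV: LV={A,G} ∩ O={A} → {A} (+0)
site 0, node ALOV: A={T} ∪ LOV={A} → {A,T} (+1)
site 1, node LV: L={C} ∩ V={C} → {C} (+0)
site 1, node LOV: LV={C} ∩ O={C} → {C} (+0)
site 1, node ALOV: A={G} ∪ LOV={C} → {C,G} (+1)
site 2, node LV: L={A} ∪ V={C} → {A,C} (+1)
site 2, node LOV: LV={A,C} ∪ O={T} → {A,C,T} (+1)
site 2, node ALOV: A={G} ∪ LOV={A,C,T} → {A,C,G,T} (+1)
site 3, node LV: L={C} ∪ V={T} → {C,T} (+1)
site 3, node LOV: LV={C,T} ∪ O={G} → {C,G,T} (+1)
site 3, node ALOV: A={T} ∩ LOV={C,G,T} → {T} (+0)
site 4, node LV: L={A} ∩ V={A} → {A} (+0)
site 4, node LOV: LV={A} ∪ O={C} → {A,C} (+1)
site 4, node ALOV: A={C} ∩ LOV={A,C} → {C} (+0)
site 5, node LV: L={C} ∪ V={A} → {A,C} (+1)
site 5, node LOV: LV={A,C} ∪ O={T} → {A,C,T} (+1)
site 5, node ALOV: A={T} ∩ LOV={A,C,T} → {T} (+0)
per-site changes: [2, 1, 3, 2, 1, 2]; total = 11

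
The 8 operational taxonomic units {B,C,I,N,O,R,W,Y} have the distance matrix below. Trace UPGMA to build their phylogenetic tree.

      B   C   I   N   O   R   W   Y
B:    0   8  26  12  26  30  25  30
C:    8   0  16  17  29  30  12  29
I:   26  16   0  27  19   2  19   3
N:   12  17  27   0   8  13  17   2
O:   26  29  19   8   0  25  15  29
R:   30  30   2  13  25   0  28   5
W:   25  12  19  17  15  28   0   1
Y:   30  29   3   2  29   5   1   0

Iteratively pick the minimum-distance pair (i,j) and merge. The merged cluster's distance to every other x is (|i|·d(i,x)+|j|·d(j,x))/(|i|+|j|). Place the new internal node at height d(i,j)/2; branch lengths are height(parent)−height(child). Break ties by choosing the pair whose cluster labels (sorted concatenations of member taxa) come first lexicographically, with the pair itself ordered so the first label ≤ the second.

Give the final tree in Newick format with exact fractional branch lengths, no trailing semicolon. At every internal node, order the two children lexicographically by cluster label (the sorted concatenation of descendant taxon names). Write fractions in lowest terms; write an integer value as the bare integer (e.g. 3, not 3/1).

iteration 1: select W,Y (d=1); attach at lengths (1/2, 1/2); label the merged cluster WY
  updated: d(B,WY)=55/2, d(C,WY)=41/2, d(I,WY)=11, d(N,WY)=19/2, d(O,WY)=22, d(R,WY)=33/2
iteration 2: select I,R (d=2); attach at lengths (1, 1); label the merged cluster IR
  updated: d(B,IR)=28, d(C,IR)=23, d(IR,N)=20, d(IR,O)=22, d(IR,WY)=55/4
iteration 3: select B,C (d=8); attach at lengths (4, 4); label the merged cluster BC
  updated: d(BC,IR)=51/2, d(BC,N)=29/2, d(BC,O)=55/2, d(BC,WY)=24
iteration 4: select N,O (d=8); attach at lengths (4, 4); label the merged cluster NO
  updated: d(BC,NO)=21, d(IR,NO)=21, d(NO,WY)=63/4
iteration 5: select IR,WY (d=55/4); attach at lengths (47/8, 51/8); label the merged cluster IRWY
  updated: d(BC,IRWY)=99/4, d(IRWY,NO)=147/8
iteration 6: select IRWY,NO (d=147/8); attach at lengths (37/16, 83/16); label the merged cluster INORWY
  updated: d(BC,INORWY)=47/2
iteration 7: select BC,INORWY (d=47/2); attach at lengths (31/4, 41/16); label the merged cluster BCINORWY
final tree: ((B:4,C:4):31/4,(((I:1,R:1):47/8,(W:1/2,Y:1/2):51/8):37/16,(N:4,O:4):83/16):41/16)
total length: 785/16

((B:4,C:4):31/4,(((I:1,R:1):47/8,(W:1/2,Y:1/2):51/8):37/16,(N:4,O:4):83/16):41/16)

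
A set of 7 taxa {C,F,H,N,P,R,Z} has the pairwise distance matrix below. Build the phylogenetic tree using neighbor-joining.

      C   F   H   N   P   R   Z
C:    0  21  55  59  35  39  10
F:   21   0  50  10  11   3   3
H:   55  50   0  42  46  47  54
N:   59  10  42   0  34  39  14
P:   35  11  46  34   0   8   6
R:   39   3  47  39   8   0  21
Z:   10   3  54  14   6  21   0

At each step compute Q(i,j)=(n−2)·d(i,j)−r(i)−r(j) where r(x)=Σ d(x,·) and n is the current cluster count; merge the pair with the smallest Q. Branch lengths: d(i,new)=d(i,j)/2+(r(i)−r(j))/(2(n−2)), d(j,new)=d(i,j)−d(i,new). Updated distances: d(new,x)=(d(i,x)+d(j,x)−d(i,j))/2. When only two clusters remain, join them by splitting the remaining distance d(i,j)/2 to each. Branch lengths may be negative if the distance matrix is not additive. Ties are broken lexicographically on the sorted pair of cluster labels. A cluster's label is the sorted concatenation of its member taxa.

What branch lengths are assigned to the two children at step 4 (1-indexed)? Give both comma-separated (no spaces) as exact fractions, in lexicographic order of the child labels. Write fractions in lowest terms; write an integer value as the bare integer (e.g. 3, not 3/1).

iteration 1: select H,N (d=42, Q=-282); attach at lengths (153/5, 57/5); label the merged cluster HN
  updated: d(C,HN)=36, d(F,HN)=9, d(HN,P)=19, d(HN,R)=22, d(HN,Z)=13
iteration 2: select C,Z (d=10, Q=-154); attach at lengths (16, -6); label the merged cluster CZ
  updated: d(CZ,F)=7, d(CZ,HN)=39/2, d(CZ,P)=31/2, d(CZ,R)=25
iteration 3: select P,R (d=8, Q=-175/2); attach at lengths (13/4, 19/4); label the merged cluster PR
  updated: d(CZ,PR)=65/4, d(F,PR)=3, d(HN,PR)=33/2
iteration 4: select CZ,HN (d=39/2, Q=-195/4); attach at lengths (147/16, 165/16); label the merged cluster CHNZ
  updated: d(CHNZ,F)=-7/4, d(CHNZ,PR)=53/8
iteration 5: select CHNZ,F (d=-7/4, Q=-63/8); attach at lengths (15/16, -43/16); label the merged cluster CFHNZ
  updated: d(CFHNZ,PR)=91/16
iteration 6: select CFHNZ,PR (d=91/16); attach at lengths (91/32, 91/32); label the merged cluster CFHNPRZ
final tree: ((((C:16,Z:-6):147/16,(H:153/5,N:57/5):165/16):15/16,F:-43/16):91/32,(P:13/4,R:19/4):91/32)
total length: 1335/16

147/16,165/16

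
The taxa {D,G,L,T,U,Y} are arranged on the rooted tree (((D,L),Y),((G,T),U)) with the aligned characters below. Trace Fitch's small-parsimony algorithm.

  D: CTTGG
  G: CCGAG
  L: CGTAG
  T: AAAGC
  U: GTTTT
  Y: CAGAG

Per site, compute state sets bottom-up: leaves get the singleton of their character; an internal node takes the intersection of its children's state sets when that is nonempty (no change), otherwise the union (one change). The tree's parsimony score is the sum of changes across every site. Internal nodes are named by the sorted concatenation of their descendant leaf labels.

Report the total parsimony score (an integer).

[col 0] DL: children D:{C}, L:{C} ∩→ {C}; cost 0
[col 0] DLY: children DL:{C}, Y:{C} ∩→ {C}; cost 0
[col 0] GT: children G:{C}, T:{A} ∪→ {A,C}; cost 1
[col 0] GTU: children GT:{A,C}, U:{G} ∪→ {A,C,G}; cost 1
[col 0] DGLTUY: children DLY:{C}, GTU:{A,C,G} ∩→ {C}; cost 0
[col 1] DL: children D:{T}, L:{G} ∪→ {G,T}; cost 1
[col 1] DLY: children DL:{G,T}, Y:{A} ∪→ {A,G,T}; cost 1
[col 1] GT: children G:{C}, T:{A} ∪→ {A,C}; cost 1
[col 1] GTU: children GT:{A,C}, U:{T} ∪→ {A,C,T}; cost 1
[col 1] DGLTUY: children DLY:{A,G,T}, GTU:{A,C,T} ∩→ {A,T}; cost 0
[col 2] DL: children D:{T}, L:{T} ∩→ {T}; cost 0
[col 2] DLY: children DL:{T}, Y:{G} ∪→ {G,T}; cost 1
[col 2] GT: children G:{G}, T:{A} ∪→ {A,G}; cost 1
[col 2] GTU: children GT:{A,G}, U:{T} ∪→ {A,G,T}; cost 1
[col 2] DGLTUY: children DLY:{G,T}, GTU:{A,G,T} ∩→ {G,T}; cost 0
[col 3] DL: children D:{G}, L:{A} ∪→ {A,G}; cost 1
[col 3] DLY: children DL:{A,G}, Y:{A} ∩→ {A}; cost 0
[col 3] GT: children G:{A}, T:{G} ∪→ {A,G}; cost 1
[col 3] GTU: children GT:{A,G}, U:{T} ∪→ {A,G,T}; cost 1
[col 3] DGLTUY: children DLY:{A}, GTU:{A,G,T} ∩→ {A}; cost 0
[col 4] DL: children D:{G}, L:{G} ∩→ {G}; cost 0
[col 4] DLY: children DL:{G}, Y:{G} ∩→ {G}; cost 0
[col 4] GT: children G:{G}, T:{C} ∪→ {C,G}; cost 1
[col 4] GTU: children GT:{C,G}, U:{T} ∪→ {C,G,T}; cost 1
[col 4] DGLTUY: children DLY:{G}, GTU:{C,G,T} ∩→ {G}; cost 0
per-site changes: [2, 4, 3, 3, 2]; total = 14

14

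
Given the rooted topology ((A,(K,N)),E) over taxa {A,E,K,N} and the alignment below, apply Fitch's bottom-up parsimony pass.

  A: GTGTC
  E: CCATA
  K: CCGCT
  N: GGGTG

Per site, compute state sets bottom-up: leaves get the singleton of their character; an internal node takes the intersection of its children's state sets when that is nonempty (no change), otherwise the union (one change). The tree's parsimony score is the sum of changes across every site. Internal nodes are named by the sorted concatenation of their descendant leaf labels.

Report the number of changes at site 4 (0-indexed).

3

[col 0] KN: children K:{C}, N:{G} ∪→ {C,G}; cost 1
[col 0] AKN: children A:{G}, KN:{C,G} ∩→ {G}; cost 0
[col 0] AEKN: children AKN:{G}, E:{C} ∪→ {C,G}; cost 1
[col 1] KN: children K:{C}, N:{G} ∪→ {C,G}; cost 1
[col 1] AKN: children A:{T}, KN:{C,G} ∪→ {C,G,T}; cost 1
[col 1] AEKN: children AKN:{C,G,T}, E:{C} ∩→ {C}; cost 0
[col 2] KN: children K:{G}, N:{G} ∩→ {G}; cost 0
[col 2] AKN: children A:{G}, KN:{G} ∩→ {G}; cost 0
[col 2] AEKN: children AKN:{G}, E:{A} ∪→ {A,G}; cost 1
[col 3] KN: children K:{C}, N:{T} ∪→ {C,T}; cost 1
[col 3] AKN: children A:{T}, KN:{C,T} ∩→ {T}; cost 0
[col 3] AEKN: children AKN:{T}, E:{T} ∩→ {T}; cost 0
[col 4] KN: children K:{T}, N:{G} ∪→ {G,T}; cost 1
[col 4] AKN: children A:{C}, KN:{G,T} ∪→ {C,G,T}; cost 1
[col 4] AEKN: children AKN:{C,G,T}, E:{A} ∪→ {A,C,G,T}; cost 1
per-site changes: [2, 2, 1, 1, 3]; total = 9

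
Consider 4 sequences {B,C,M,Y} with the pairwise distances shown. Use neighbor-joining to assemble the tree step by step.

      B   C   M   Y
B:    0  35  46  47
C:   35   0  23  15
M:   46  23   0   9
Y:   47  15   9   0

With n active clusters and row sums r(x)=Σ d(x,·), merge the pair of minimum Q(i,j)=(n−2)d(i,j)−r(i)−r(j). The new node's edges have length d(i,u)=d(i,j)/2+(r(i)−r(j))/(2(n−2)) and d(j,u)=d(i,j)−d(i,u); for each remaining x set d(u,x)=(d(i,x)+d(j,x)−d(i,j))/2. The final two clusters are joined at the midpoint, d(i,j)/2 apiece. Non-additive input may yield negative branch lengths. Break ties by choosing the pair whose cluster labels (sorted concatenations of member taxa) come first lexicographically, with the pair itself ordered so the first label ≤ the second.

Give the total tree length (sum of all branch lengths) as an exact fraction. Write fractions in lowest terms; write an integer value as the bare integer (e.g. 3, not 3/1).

1. join B+C (d=35, Q=-131) ⇒ BC; edges |B|=125/4, |C|=15/4
  updated: d(BC,M)=17, d(BC,Y)=27/2
2. join BC+M (d=17, Q=-79/2) ⇒ BCM; edges |BC|=43/4, |M|=25/4
  updated: d(BCM,Y)=11/4
3. join BCM+Y (d=11/4) ⇒ BCMY; edges |BCM|=11/8, |Y|=11/8
final tree: (((B:125/4,C:15/4):43/4,M:25/4):11/8,Y:11/8)
total length: 219/4

219/4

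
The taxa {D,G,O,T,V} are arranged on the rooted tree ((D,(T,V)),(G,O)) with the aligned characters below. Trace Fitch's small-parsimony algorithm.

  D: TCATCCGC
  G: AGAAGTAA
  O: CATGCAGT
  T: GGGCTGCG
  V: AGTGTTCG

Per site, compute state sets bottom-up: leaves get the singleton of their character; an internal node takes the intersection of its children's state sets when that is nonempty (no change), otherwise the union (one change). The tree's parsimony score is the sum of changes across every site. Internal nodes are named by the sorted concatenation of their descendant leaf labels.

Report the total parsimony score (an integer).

site 0, node TV: T={G} ∪ V={A} → {A,G} (+1)
site 0, node DTV: D={T} ∪ TV={A,G} → {A,G,T} (+1)
site 0, node GO: G={A} ∪ O={C} → {A,C} (+1)
site 0, node DGOTV: DTV={A,G,T} ∩ GO={A,C} → {A} (+0)
site 1, node TV: T={G} ∩ V={G} → {G} (+0)
site 1, node DTV: D={C} ∪ TV={G} → {C,G} (+1)
site 1, node GO: G={G} ∪ O={A} → {A,G} (+1)
site 1, node DGOTV: DTV={C,G} ∩ GO={A,G} → {G} (+0)
site 2, node TV: T={G} ∪ V={T} → {G,T} (+1)
site 2, node DTV: D={A} ∪ TV={G,T} → {A,G,T} (+1)
site 2, node GO: G={A} ∪ O={T} → {A,T} (+1)
site 2, node DGOTV: DTV={A,G,T} ∩ GO={A,T} → {A,T} (+0)
site 3, node TV: T={C} ∪ V={G} → {C,G} (+1)
site 3, node DTV: D={T} ∪ TV={C,G} → {C,G,T} (+1)
site 3, node GO: G={A} ∪ O={G} → {A,G} (+1)
site 3, node DGOTV: DTV={C,G,T} ∩ GO={A,G} → {G} (+0)
site 4, node TV: T={T} ∩ V={T} → {T} (+0)
site 4, node DTV: D={C} ∪ TV={T} → {C,T} (+1)
site 4, node GO: G={G} ∪ O={C} → {C,G} (+1)
site 4, node DGOTV: DTV={C,T} ∩ GO={C,G} → {C} (+0)
site 5, node TV: T={G} ∪ V={T} → {G,T} (+1)
site 5, node DTV: D={C} ∪ TV={G,T} → {C,G,T} (+1)
site 5, node GO: G={T} ∪ O={A} → {A,T} (+1)
site 5, node DGOTV: DTV={C,G,T} ∩ GO={A,T} → {T} (+0)
site 6, node TV: T={C} ∩ V={C} → {C} (+0)
site 6, node DTV: D={G} ∪ TV={C} → {C,G} (+1)
site 6, node GO: G={A} ∪ O={G} → {A,G} (+1)
site 6, node DGOTV: DTV={C,G} ∩ GO={A,G} → {G} (+0)
site 7, node TV: T={G} ∩ V={G} → {G} (+0)
site 7, node DTV: D={C} ∪ TV={G} → {C,G} (+1)
site 7, node GO: G={A} ∪ O={T} → {A,T} (+1)
site 7, node DGOTV: DTV={C,G} ∪ GO={A,T} → {A,C,G,T} (+1)
per-site changes: [3, 2, 3, 3, 2, 3, 2, 3]; total = 21

21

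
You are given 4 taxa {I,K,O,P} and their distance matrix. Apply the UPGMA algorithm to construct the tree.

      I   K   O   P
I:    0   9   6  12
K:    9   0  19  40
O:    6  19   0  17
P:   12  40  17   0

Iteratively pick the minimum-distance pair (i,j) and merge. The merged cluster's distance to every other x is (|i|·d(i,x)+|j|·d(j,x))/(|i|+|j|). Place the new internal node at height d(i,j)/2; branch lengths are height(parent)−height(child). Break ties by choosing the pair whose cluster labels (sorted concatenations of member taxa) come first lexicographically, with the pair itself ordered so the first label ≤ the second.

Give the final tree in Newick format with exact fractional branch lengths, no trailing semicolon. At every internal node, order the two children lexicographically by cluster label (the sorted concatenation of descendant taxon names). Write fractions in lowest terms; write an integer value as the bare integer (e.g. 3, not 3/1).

(((I:3,O:3):4,K:7):9/2,P:23/2)

step 1: merge (I,O) at d=6; branch lengths I→3, O→3; new cluster IO
  updated: d(IO,K)=14, d(IO,P)=29/2
step 2: merge (IO,K) at d=14; branch lengths IO→4, K→7; new cluster IKO
  updated: d(IKO,P)=23
step 3: merge (IKO,P) at d=23; branch lengths IKO→9/2, P→23/2; new cluster IKOP
final tree: (((I:3,O:3):4,K:7):9/2,P:23/2)
total length: 33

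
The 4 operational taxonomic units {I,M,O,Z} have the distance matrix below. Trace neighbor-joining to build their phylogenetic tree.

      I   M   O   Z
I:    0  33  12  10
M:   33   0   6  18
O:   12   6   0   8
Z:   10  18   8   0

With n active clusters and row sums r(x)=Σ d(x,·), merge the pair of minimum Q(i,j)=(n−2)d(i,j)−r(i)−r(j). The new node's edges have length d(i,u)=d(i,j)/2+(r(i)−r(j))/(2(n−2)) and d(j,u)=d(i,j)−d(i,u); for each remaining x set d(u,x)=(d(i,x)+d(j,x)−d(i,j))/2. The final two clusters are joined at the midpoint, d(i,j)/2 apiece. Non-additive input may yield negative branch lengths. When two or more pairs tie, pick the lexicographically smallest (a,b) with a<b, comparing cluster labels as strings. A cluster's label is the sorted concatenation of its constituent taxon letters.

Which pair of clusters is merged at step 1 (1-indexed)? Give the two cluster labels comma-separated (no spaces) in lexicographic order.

I,Z

1. join I+Z (d=10, Q=-71) ⇒ IZ; edges |I|=39/4, |Z|=1/4
  updated: d(IZ,M)=41/2, d(IZ,O)=5
2. join IZ+M (d=41/2, Q=-63/2) ⇒ IMZ; edges |IZ|=39/4, |M|=43/4
  updated: d(IMZ,O)=-19/4
3. join IMZ+O (d=-19/4) ⇒ IMOZ; edges |IMZ|=-19/8, |O|=-19/8
final tree: (((I:39/4,Z:1/4):39/4,M:43/4):-19/8,O:-19/8)
total length: 103/4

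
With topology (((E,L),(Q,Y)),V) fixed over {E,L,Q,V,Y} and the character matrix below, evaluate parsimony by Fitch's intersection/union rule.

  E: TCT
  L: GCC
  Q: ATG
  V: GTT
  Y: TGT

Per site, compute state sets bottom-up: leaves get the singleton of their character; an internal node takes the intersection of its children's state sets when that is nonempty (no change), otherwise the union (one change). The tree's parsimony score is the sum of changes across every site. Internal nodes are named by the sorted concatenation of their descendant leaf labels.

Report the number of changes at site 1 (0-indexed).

site 0, node EL: E={T} ∪ L={G} → {G,T} (+1)
site 0, node QY: Q={A} ∪ Y={T} → {A,T} (+1)
site 0, node ELQY: EL={G,T} ∩ QY={A,T} → {T} (+0)
site 0, node ELQVY: ELQY={T} ∪ V={G} → {G,T} (+1)
site 1, node EL: E={C} ∩ L={C} → {C} (+0)
site 1, node QY: Q={T} ∪ Y={G} → {G,T} (+1)
site 1, node ELQY: EL={C} ∪ QY={G,T} → {C,G,T} (+1)
site 1, node ELQVY: ELQY={C,G,T} ∩ V={T} → {T} (+0)
site 2, node EL: E={T} ∪ L={C} → {C,T} (+1)
site 2, node QY: Q={G} ∪ Y={T} → {G,T} (+1)
site 2, node ELQY: EL={C,T} ∩ QY={G,T} → {T} (+0)
site 2, node ELQVY: ELQY={T} ∩ V={T} → {T} (+0)
per-site changes: [3, 2, 2]; total = 7

2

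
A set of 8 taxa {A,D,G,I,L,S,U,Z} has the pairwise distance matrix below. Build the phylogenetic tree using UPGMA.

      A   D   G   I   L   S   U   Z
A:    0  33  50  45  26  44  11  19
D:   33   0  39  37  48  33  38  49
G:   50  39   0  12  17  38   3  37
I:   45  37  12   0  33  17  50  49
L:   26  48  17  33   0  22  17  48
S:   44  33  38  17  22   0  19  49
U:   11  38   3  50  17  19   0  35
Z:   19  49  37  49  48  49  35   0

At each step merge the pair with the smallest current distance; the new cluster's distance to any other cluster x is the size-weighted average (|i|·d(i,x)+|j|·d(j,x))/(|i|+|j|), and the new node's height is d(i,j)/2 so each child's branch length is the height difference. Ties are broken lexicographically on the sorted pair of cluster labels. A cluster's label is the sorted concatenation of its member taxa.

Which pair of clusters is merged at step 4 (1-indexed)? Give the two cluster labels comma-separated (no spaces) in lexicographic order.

A,Z

1. join G+U (d=3) ⇒ GU; edges |G|=3/2, |U|=3/2
  updated: d(A,GU)=61/2, d(D,GU)=77/2, d(GU,I)=31, d(GU,L)=17, d(GU,S)=57/2, d(GU,Z)=36
2. join GU+L (d=17) ⇒ GLU; edges |GU|=7, |L|=17/2
  updated: d(A,GLU)=29, d(D,GLU)=125/3, d(GLU,I)=95/3, d(GLU,S)=79/3, d(GLU,Z)=40
3. join I+S (d=17) ⇒ IS; edges |I|=17/2, |S|=17/2
  updated: d(A,IS)=89/2, d(D,IS)=35, d(GLU,IS)=29, d(IS,Z)=49
4. join A+Z (d=19) ⇒ AZ; edges |A|=19/2, |Z|=19/2
  updated: d(AZ,D)=41, d(AZ,GLU)=69/2, d(AZ,IS)=187/4
5. join GLU+IS (d=29) ⇒ GILSU; edges |GLU|=6, |IS|=6
  updated: d(AZ,GILSU)=197/5, d(D,GILSU)=39
6. join D+GILSU (d=39) ⇒ DGILSU; edges |D|=39/2, |GILSU|=5
  updated: d(AZ,DGILSU)=119/3
7. join AZ+DGILSU (d=119/3) ⇒ ADGILSUZ; edges |AZ|=31/3, |DGILSU|=1/3
final tree: ((A:19/2,Z:19/2):31/3,(D:39/2,(((G:3/2,U:3/2):7,L:17/2):6,(I:17/2,S:17/2):6):5):1/3)
total length: 305/3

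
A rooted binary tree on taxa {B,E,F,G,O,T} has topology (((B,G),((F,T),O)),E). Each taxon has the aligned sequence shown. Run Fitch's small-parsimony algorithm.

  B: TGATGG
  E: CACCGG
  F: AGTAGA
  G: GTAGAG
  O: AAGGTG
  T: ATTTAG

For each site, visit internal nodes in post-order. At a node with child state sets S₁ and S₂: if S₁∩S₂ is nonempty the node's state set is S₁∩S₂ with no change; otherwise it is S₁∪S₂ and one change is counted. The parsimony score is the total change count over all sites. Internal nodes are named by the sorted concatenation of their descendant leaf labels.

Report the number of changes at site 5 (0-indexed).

[col 0] BG: children B:{T}, G:{G} ∪→ {G,T}; cost 1
[col 0] FT: children F:{A}, T:{A} ∩→ {A}; cost 0
[col 0] FOT: children FT:{A}, O:{A} ∩→ {A}; cost 0
[col 0] BFGOT: children BG:{G,T}, FOT:{A} ∪→ {A,G,T}; cost 1
[col 0] BEFGOT: children BFGOT:{A,G,T}, E:{C} ∪→ {A,C,G,T}; cost 1
[col 1] BG: children B:{G}, G:{T} ∪→ {G,T}; cost 1
[col 1] FT: children F:{G}, T:{T} ∪→ {G,T}; cost 1
[col 1] FOT: children FT:{G,T}, O:{A} ∪→ {A,G,T}; cost 1
[col 1] BFGOT: children BG:{G,T}, FOT:{A,G,T} ∩→ {G,T}; cost 0
[col 1] BEFGOT: children BFGOT:{G,T}, E:{A} ∪→ {A,G,T}; cost 1
[col 2] BG: children B:{A}, G:{A} ∩→ {A}; cost 0
[col 2] FT: children F:{T}, T:{T} ∩→ {T}; cost 0
[col 2] FOT: children FT:{T}, O:{G} ∪→ {G,T}; cost 1
[col 2] BFGOT: children BG:{A}, FOT:{G,T} ∪→ {A,G,T}; cost 1
[col 2] BEFGOT: children BFGOT:{A,G,T}, E:{C} ∪→ {A,C,G,T}; cost 1
[col 3] BG: children B:{T}, G:{G} ∪→ {G,T}; cost 1
[col 3] FT: children F:{A}, T:{T} ∪→ {A,T}; cost 1
[col 3] FOT: children FT:{A,T}, O:{G} ∪→ {A,G,T}; cost 1
[col 3] BFGOT: children BG:{G,T}, FOT:{A,G,T} ∩→ {G,T}; cost 0
[col 3] BEFGOT: children BFGOT:{G,T}, E:{C} ∪→ {C,G,T}; cost 1
[col 4] BG: children B:{G}, G:{A} ∪→ {A,G}; cost 1
[col 4] FT: children F:{G}, T:{A} ∪→ {A,G}; cost 1
[col 4] FOT: children FT:{A,G}, O:{T} ∪→ {A,G,T}; cost 1
[col 4] BFGOT: children BG:{A,G}, FOT:{A,G,T} ∩→ {A,G}; cost 0
[col 4] BEFGOT: children BFGOT:{A,G}, E:{G} ∩→ {G}; cost 0
[col 5] BG: children B:{G}, G:{G} ∩→ {G}; cost 0
[col 5] FT: children F:{A}, T:{G} ∪→ {A,G}; cost 1
[col 5] FOT: children FT:{A,G}, O:{G} ∩→ {G}; cost 0
[col 5] BFGOT: children BG:{G}, FOT:{G} ∩→ {G}; cost 0
[col 5] BEFGOT: children BFGOT:{G}, E:{G} ∩→ {G}; cost 0
per-site changes: [3, 4, 3, 4, 3, 1]; total = 18

1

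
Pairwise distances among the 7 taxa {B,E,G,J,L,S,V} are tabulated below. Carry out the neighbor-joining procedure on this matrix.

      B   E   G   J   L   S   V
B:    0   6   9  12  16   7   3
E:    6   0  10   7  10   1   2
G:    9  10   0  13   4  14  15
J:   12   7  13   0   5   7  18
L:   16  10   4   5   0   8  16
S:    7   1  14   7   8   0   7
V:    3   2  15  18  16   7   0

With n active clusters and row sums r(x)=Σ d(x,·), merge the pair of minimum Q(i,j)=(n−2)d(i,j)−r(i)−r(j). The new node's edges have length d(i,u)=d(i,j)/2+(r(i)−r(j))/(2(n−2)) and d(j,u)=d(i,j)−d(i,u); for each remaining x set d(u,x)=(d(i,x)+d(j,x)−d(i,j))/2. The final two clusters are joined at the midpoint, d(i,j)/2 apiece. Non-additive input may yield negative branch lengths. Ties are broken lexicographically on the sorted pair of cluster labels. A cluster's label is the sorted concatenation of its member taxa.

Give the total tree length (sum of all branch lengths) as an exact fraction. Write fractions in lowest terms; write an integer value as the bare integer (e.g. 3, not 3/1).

89/4

step 1: merge (G,L) at d=4, Q=-104; branch lengths G→13/5, L→7/5; new cluster GL
  updated: d(B,GL)=21/2, d(E,GL)=8, d(GL,J)=7, d(GL,S)=9, d(GL,V)=27/2
step 2: merge (GL,J) at d=7, Q=-71; branch lengths GL→25/8, J→31/8; new cluster GJL
  updated: d(B,GJL)=31/4, d(E,GJL)=4, d(GJL,S)=9/2, d(GJL,V)=49/4
step 3: merge (B,V) at d=3, Q=-39; branch lengths B→17/12, V→19/12; new cluster BV
  updated: d(BV,E)=5/2, d(BV,GJL)=17/2, d(BV,S)=11/2
step 4: merge (BV,E) at d=5/2, Q=-19; branch lengths BV→7/2, E→-1; new cluster BEV
  updated: d(BEV,GJL)=5, d(BEV,S)=2
step 5: merge (BEV,GJL) at d=5, Q=-23/2; branch lengths BEV→5/4, GJL→15/4; new cluster BEGJLV
  updated: d(BEGJLV,S)=3/4
step 6: merge (BEGJLV,S) at d=3/4; branch lengths BEGJLV→3/8, S→3/8; new cluster BEGJLSV
final tree: ((((B:17/12,V:19/12):7/2,E:-1):5/4,((G:13/5,L:7/5):25/8,J:31/8):15/4):3/8,S:3/8)
total length: 89/4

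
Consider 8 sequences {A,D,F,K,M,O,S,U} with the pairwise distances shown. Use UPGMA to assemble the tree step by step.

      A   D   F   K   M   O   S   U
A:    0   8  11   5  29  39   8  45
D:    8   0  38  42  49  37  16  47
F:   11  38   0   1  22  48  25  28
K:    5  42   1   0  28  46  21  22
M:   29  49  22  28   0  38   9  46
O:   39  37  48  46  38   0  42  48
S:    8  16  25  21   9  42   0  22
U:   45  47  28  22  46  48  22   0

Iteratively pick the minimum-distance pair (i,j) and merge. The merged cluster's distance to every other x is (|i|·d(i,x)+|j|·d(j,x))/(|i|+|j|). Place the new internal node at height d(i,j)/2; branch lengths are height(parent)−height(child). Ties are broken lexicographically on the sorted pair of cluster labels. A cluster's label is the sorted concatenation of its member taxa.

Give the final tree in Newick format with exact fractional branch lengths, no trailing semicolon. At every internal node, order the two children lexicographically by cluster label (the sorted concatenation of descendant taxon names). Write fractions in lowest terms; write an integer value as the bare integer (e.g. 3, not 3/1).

(((((A:4,D:4):8,(F:1/2,K:1/2):23/2):3/8,(M:9/2,S:9/2):63/8):41/8,U:35/2):53/14,O:149/7)

step 1: merge (F,K) at d=1; branch lengths F→1/2, K→1/2; new cluster FK
  updated: d(A,FK)=8, d(D,FK)=40, d(FK,M)=25, d(FK,O)=47, d(FK,S)=23, d(FK,U)=25
step 2: merge (A,D) at d=8; branch lengths A→4, D→4; new cluster AD
  updated: d(AD,FK)=24, d(AD,M)=39, d(AD,O)=38, d(AD,S)=12, d(AD,U)=46
step 3: merge (M,S) at d=9; branch lengths M→9/2, S→9/2; new cluster MS
  updated: d(AD,MS)=51/2, d(FK,MS)=24, d(MS,O)=40, d(MS,U)=34
step 4: merge (AD,FK) at d=24; branch lengths AD→8, FK→23/2; new cluster ADFK
  updated: d(ADFK,MS)=99/4, d(ADFK,O)=85/2, d(ADFK,U)=71/2
step 5: merge (ADFK,MS) at d=99/4; branch lengths ADFK→3/8, MS→63/8; new cluster ADFKMS
  updated: d(ADFKMS,O)=125/3, d(ADFKMS,U)=35
step 6: merge (ADFKMS,U) at d=35; branch lengths ADFKMS→41/8, U→35/2; new cluster ADFKMSU
  updated: d(ADFKMSU,O)=298/7
step 7: merge (ADFKMSU,O) at d=298/7; branch lengths ADFKMSU→53/14, O→149/7; new cluster ADFKMOSU
final tree: (((((A:4,D:4):8,(F:1/2,K:1/2):23/2):3/8,(M:9/2,S:9/2):63/8):41/8,U:35/2):53/14,O:149/7)
total length: 5233/56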